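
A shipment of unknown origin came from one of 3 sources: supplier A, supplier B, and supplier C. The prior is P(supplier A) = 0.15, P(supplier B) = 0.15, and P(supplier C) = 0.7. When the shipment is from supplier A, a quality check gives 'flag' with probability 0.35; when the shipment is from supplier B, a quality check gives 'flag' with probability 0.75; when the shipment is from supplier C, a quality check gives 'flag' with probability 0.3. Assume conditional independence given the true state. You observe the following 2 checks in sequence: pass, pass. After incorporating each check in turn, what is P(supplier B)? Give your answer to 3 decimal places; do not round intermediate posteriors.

Each posterior becomes the prior for the next update.
After 'pass': normaliser = 0.65·0.1500 + 0.25·0.1500 + 0.7·0.7000; P(supplier A) ≈ 0.1560, P(supplier B) ≈ 0.0600, P(supplier C) ≈ 0.7840
After 'pass': normaliser = 0.65·0.1560 + 0.25·0.0600 + 0.7·0.7840; P(supplier A) ≈ 0.1524, P(supplier B) ≈ 0.0225, P(supplier C) ≈ 0.8250

0.023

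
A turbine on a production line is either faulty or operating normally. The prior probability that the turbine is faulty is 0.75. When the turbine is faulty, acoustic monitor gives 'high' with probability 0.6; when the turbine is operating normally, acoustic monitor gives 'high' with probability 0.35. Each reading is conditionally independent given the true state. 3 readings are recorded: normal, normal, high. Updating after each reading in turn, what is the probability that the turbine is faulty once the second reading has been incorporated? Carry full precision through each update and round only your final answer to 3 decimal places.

0.532

Each posterior becomes the prior for the next update.
After 'normal': P(faulty) = 0.4·0.7500 / (0.4·0.7500 + 0.65·0.2500) ≈ 0.6486
After 'normal': P(faulty) = 0.4·0.6486 / (0.4·0.6486 + 0.65·0.3514) ≈ 0.5319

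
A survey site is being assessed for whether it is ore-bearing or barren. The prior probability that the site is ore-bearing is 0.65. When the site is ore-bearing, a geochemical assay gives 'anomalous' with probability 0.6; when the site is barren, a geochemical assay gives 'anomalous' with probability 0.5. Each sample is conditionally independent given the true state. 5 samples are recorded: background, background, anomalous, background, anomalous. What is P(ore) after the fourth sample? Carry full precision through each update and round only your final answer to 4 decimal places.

0.5329

After 'background': P(ore) = 0.4·0.6500 / (0.4·0.6500 + 0.5·0.3500) ≈ 0.5977
After 'background': P(ore) = 0.4·0.5977 / (0.4·0.5977 + 0.5·0.4023) ≈ 0.5431
After 'anomalous': P(ore) = 0.6·0.5431 / (0.6·0.5431 + 0.5·0.4569) ≈ 0.5878
After 'background': P(ore) = 0.4·0.5878 / (0.4·0.5878 + 0.5·0.4122) ≈ 0.5329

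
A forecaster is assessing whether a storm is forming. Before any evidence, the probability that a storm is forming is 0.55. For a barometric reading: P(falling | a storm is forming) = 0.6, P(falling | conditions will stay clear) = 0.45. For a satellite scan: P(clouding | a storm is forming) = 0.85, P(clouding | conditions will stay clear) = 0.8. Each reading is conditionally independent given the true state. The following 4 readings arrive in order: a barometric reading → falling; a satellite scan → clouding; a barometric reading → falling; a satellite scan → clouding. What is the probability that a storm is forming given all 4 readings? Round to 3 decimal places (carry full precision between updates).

After a barometric reading='falling': P(storm) = 0.6·0.5500 / (0.6·0.5500 + 0.45·0.4500) ≈ 0.6197
After a satellite scan='clouding': P(storm) = 0.85·0.6197 / (0.85·0.6197 + 0.8·0.3803) ≈ 0.6339
After a barometric reading='falling': P(storm) = 0.6·0.6339 / (0.6·0.6339 + 0.45·0.3661) ≈ 0.6978
After a satellite scan='clouding': P(storm) = 0.85·0.6978 / (0.85·0.6978 + 0.8·0.3022) ≈ 0.7104

0.710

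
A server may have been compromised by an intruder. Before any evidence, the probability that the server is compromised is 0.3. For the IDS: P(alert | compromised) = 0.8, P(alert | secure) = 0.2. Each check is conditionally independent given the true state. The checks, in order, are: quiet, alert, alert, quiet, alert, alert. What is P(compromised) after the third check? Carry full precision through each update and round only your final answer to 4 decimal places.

0.6316

After 'quiet': P(compromised) = 0.2·0.3000 / (0.2·0.3000 + 0.8·0.7000) ≈ 0.0968
After 'alert': P(compromised) = 0.8·0.0968 / (0.8·0.0968 + 0.2·0.9032) ≈ 0.3000
After 'alert': P(compromised) = 0.8·0.3000 / (0.8·0.3000 + 0.2·0.7000) ≈ 0.6316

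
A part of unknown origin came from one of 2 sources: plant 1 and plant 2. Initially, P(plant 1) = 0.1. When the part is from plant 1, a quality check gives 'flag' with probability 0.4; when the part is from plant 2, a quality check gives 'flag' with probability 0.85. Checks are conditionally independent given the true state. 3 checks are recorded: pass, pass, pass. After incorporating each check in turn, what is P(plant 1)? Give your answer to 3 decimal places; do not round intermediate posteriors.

After 'pass': P(plant 1) = 0.6·0.1000 / (0.6·0.1000 + 0.15·0.9000) ≈ 0.3077
After 'pass': P(plant 1) = 0.6·0.3077 / (0.6·0.3077 + 0.15·0.6923) ≈ 0.6400
After 'pass': P(plant 1) = 0.6·0.6400 / (0.6·0.6400 + 0.15·0.3600) ≈ 0.8767

0.877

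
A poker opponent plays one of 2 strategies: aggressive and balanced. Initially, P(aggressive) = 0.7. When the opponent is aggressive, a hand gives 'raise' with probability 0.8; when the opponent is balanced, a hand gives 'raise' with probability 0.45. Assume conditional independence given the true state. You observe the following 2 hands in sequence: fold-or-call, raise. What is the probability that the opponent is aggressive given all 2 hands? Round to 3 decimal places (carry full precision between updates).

0.601

After 'fold-or-call': P(aggressive) = 0.2·0.7000 / (0.2·0.7000 + 0.55·0.3000) ≈ 0.4590
After 'raise': P(aggressive) = 0.8·0.4590 / (0.8·0.4590 + 0.45·0.5410) ≈ 0.6013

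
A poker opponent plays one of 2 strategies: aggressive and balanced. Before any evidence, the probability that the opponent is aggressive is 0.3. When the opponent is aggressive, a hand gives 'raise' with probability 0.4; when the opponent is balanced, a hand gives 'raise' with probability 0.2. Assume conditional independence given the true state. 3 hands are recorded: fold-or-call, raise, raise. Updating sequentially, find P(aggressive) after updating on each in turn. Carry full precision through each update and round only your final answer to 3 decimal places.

Apply Bayes' rule sequentially, carrying P(aggressive) forward.
After 'fold-or-call': P(aggressive) = 0.6·0.3000 / (0.6·0.3000 + 0.8·0.7000) ≈ 0.2432
After 'raise': P(aggressive) = 0.4·0.2432 / (0.4·0.2432 + 0.2·0.7568) ≈ 0.3913
After 'raise': P(aggressive) = 0.4·0.3913 / (0.4·0.3913 + 0.2·0.6087) ≈ 0.5625

0.563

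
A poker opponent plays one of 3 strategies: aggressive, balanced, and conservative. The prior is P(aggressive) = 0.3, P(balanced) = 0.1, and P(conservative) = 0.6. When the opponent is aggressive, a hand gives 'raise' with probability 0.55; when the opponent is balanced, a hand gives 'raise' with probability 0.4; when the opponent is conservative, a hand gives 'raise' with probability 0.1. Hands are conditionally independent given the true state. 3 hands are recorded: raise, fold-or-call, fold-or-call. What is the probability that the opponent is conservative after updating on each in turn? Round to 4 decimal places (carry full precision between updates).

Apply Bayes' rule sequentially, carrying P(conservative) forward.
After 'raise': normaliser = 0.55·0.3000 + 0.4·0.1000 + 0.1·0.6000; P(aggressive) ≈ 0.6226, P(balanced) ≈ 0.1509, P(conservative) ≈ 0.2264
After 'fold-or-call': normaliser = 0.45·0.6226 + 0.6·0.1509 + 0.9·0.2264; P(aggressive) ≈ 0.4877, P(balanced) ≈ 0.1576, P(conservative) ≈ 0.3547
After 'fold-or-call': normaliser = 0.45·0.4877 + 0.6·0.1576 + 0.9·0.3547; P(aggressive) ≈ 0.3466, P(balanced) ≈ 0.1494, P(conservative) ≈ 0.5041

0.5041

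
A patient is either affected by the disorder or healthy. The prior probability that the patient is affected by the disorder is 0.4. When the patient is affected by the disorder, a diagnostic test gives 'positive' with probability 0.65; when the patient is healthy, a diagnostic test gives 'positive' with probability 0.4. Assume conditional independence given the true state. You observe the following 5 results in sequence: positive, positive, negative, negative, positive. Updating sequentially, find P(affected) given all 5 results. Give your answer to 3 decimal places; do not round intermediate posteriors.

Each posterior becomes the prior for the next update.
After 'positive': P(affected) = 0.65·0.4000 / (0.65·0.4000 + 0.4·0.6000) ≈ 0.5200
After 'positive': P(affected) = 0.65·0.5200 / (0.65·0.5200 + 0.4·0.4800) ≈ 0.6377
After 'negative': P(affected) = 0.35·0.6377 / (0.35·0.6377 + 0.6·0.3623) ≈ 0.5066
After 'negative': P(affected) = 0.35·0.5066 / (0.35·0.5066 + 0.6·0.4934) ≈ 0.3746
After 'positive': P(affected) = 0.65·0.3746 / (0.65·0.3746 + 0.4·0.6254) ≈ 0.4933

0.493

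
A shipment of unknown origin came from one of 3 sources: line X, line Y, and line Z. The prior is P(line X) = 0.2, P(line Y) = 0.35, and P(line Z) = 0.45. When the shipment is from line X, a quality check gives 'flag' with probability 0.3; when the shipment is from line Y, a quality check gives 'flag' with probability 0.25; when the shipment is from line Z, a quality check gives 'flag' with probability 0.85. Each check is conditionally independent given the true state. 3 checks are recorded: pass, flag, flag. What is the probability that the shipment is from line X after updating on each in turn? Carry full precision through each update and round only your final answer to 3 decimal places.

After 'pass': normaliser = 0.7·0.2000 + 0.75·0.3500 + 0.15·0.4500; P(line X) ≈ 0.2979, P(line Y) ≈ 0.5585, P(line Z) ≈ 0.1436
After 'flag': normaliser = 0.3·0.2979 + 0.25·0.5585 + 0.85·0.1436; P(line X) ≈ 0.2545, P(line Y) ≈ 0.3977, P(line Z) ≈ 0.3477
After 'flag': normaliser = 0.3·0.2545 + 0.25·0.3977 + 0.85·0.3477; P(line X) ≈ 0.1620, P(line Y) ≈ 0.2109, P(line Z) ≈ 0.6270

0.162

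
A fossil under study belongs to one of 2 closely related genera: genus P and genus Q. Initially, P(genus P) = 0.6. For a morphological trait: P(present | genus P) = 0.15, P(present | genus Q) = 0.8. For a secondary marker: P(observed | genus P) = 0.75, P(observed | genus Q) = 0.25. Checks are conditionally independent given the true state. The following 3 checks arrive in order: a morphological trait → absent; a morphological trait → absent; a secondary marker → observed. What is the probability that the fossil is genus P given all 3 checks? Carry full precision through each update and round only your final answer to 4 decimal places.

After a morphological trait='absent': P(genus P) = 0.85·0.6000 / (0.85·0.6000 + 0.2·0.4000) ≈ 0.8644
After a morphological trait='absent': P(genus P) = 0.85·0.8644 / (0.85·0.8644 + 0.2·0.1356) ≈ 0.9644
After a secondary marker='observed': P(genus P) = 0.75·0.9644 / (0.75·0.9644 + 0.25·0.0356) ≈ 0.9878

0.9878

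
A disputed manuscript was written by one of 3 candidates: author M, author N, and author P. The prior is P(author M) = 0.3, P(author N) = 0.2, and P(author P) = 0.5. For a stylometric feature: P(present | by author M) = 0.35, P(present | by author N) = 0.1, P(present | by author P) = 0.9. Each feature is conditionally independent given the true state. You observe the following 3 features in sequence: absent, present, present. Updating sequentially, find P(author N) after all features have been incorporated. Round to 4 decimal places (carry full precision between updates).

After 'absent': normaliser = 0.65·0.3000 + 0.9·0.2000 + 0.1·0.5000; P(author M) ≈ 0.4588, P(author N) ≈ 0.4235, P(author P) ≈ 0.1176
After 'present': normaliser = 0.35·0.4588 + 0.1·0.4235 + 0.9·0.1176; P(author M) ≈ 0.5200, P(author N) ≈ 0.1371, P(author P) ≈ 0.3429
After 'present': normaliser = 0.35·0.5200 + 0.1·0.1371 + 0.9·0.3429; P(author M) ≈ 0.3609, P(author N) ≈ 0.0272, P(author P) ≈ 0.6119

0.0272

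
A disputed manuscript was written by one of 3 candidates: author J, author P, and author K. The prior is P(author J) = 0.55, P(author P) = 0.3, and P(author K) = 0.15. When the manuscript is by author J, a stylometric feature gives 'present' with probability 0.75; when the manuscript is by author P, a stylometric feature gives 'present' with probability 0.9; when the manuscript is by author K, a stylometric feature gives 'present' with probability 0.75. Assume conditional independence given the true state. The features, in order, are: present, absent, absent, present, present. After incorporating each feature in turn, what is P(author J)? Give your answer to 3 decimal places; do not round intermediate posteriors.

After 'present': normaliser = 0.75·0.5500 + 0.9·0.3000 + 0.75·0.1500; P(author J) ≈ 0.5189, P(author P) ≈ 0.3396, P(author K) ≈ 0.1415
After 'absent': normaliser = 0.25·0.5189 + 0.1·0.3396 + 0.25·0.1415; P(author J) ≈ 0.6517, P(author P) ≈ 0.1706, P(author K) ≈ 0.1777
After 'absent': normaliser = 0.25·0.6517 + 0.1·0.1706 + 0.25·0.1777; P(author J) ≈ 0.7260, P(author P) ≈ 0.0760, P(author K) ≈ 0.1980
After 'present': normaliser = 0.75·0.7260 + 0.9·0.0760 + 0.75·0.1980; P(author J) ≈ 0.7151, P(author P) ≈ 0.0899, P(author K) ≈ 0.1950
After 'present': normaliser = 0.75·0.7151 + 0.9·0.0899 + 0.75·0.1950; P(author J) ≈ 0.7025, P(author P) ≈ 0.1059, P(author K) ≈ 0.1916

0.702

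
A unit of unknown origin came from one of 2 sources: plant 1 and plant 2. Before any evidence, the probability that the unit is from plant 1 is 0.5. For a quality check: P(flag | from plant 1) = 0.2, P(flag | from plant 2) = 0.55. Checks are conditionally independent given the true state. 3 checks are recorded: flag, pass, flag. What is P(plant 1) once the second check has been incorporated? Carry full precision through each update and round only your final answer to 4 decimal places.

0.3926

After 'flag': P(plant 1) = 0.2·0.5000 / (0.2·0.5000 + 0.55·0.5000) ≈ 0.2667
After 'pass': P(plant 1) = 0.8·0.2667 / (0.8·0.2667 + 0.45·0.7333) ≈ 0.3926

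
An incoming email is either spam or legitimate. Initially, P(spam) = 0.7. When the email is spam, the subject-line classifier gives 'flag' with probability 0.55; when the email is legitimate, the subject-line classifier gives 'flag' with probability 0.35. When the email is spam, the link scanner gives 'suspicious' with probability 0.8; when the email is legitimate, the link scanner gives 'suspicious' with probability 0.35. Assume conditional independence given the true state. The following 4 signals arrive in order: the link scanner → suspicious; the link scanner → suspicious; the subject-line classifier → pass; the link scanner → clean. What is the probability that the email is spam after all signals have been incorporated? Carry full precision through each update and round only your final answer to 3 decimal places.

0.722

After the link scanner='suspicious': P(spam) = 0.8·0.7000 / (0.8·0.7000 + 0.35·0.3000) ≈ 0.8421
After the link scanner='suspicious': P(spam) = 0.8·0.8421 / (0.8·0.8421 + 0.35·0.1579) ≈ 0.9242
After the subject-line classifier='pass': P(spam) = 0.45·0.9242 / (0.45·0.9242 + 0.65·0.0758) ≈ 0.8941
After the link scanner='clean': P(spam) = 0.2·0.8941 / (0.2·0.8941 + 0.65·0.1059) ≈ 0.7220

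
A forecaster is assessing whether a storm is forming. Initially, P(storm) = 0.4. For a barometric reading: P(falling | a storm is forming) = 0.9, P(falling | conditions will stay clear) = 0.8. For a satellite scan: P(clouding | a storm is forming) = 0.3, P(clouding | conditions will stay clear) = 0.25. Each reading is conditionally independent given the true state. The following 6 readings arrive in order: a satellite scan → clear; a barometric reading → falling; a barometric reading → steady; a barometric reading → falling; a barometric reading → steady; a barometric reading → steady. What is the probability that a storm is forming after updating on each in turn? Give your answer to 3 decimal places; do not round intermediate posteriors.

After a satellite scan='clear': P(storm) = 0.7·0.4000 / (0.7·0.4000 + 0.75·0.6000) ≈ 0.3836
After a barometric reading='falling': P(storm) = 0.9·0.3836 / (0.9·0.3836 + 0.8·0.6164) ≈ 0.4118
After a barometric reading='steady': P(storm) = 0.1·0.4118 / (0.1·0.4118 + 0.2·0.5882) ≈ 0.2593
After a barometric reading='falling': P(storm) = 0.9·0.2593 / (0.9·0.2593 + 0.8·0.7407) ≈ 0.2825
After a barometric reading='steady': P(storm) = 0.1·0.2825 / (0.1·0.2825 + 0.2·0.7175) ≈ 0.1645
After a barometric reading='steady': P(storm) = 0.1·0.1645 / (0.1·0.1645 + 0.2·0.8355) ≈ 0.0896

0.090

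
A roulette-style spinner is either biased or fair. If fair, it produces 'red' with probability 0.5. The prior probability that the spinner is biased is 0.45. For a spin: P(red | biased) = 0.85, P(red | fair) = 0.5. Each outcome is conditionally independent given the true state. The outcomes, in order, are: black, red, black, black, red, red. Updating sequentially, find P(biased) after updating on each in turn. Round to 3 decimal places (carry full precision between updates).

0.098

Each posterior becomes the prior for the next update.
After 'black': P(biased) = 0.15·0.4500 / (0.15·0.4500 + 0.5·0.5500) ≈ 0.1971
After 'red': P(biased) = 0.85·0.1971 / (0.85·0.1971 + 0.5·0.8029) ≈ 0.2944
After 'black': P(biased) = 0.15·0.2944 / (0.15·0.2944 + 0.5·0.7056) ≈ 0.1113
After 'black': P(biased) = 0.15·0.1113 / (0.15·0.1113 + 0.5·0.8887) ≈ 0.0362
After 'red': P(biased) = 0.85·0.0362 / (0.85·0.0362 + 0.5·0.9638) ≈ 0.0600
After 'red': P(biased) = 0.85·0.0600 / (0.85·0.0600 + 0.5·0.9400) ≈ 0.0979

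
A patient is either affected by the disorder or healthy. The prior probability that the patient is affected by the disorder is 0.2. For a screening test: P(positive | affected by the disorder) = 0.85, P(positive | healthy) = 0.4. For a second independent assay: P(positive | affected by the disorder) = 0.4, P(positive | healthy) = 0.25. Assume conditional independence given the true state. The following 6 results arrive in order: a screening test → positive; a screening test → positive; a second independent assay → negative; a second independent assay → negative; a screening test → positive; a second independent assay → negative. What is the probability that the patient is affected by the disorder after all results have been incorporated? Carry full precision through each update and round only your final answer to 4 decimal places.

Apply Bayes' rule sequentially, carrying P(affected) forward.
After a screening test='positive': P(affected) = 0.85·0.2000 / (0.85·0.2000 + 0.4·0.8000) ≈ 0.3469
After a screening test='positive': P(affected) = 0.85·0.3469 / (0.85·0.3469 + 0.4·0.6531) ≈ 0.5303
After a second independent assay='negative': P(affected) = 0.6·0.5303 / (0.6·0.5303 + 0.75·0.4697) ≈ 0.4745
After a second independent assay='negative': P(affected) = 0.6·0.4745 / (0.6·0.4745 + 0.75·0.5255) ≈ 0.4194
After a screening test='positive': P(affected) = 0.85·0.4194 / (0.85·0.4194 + 0.4·0.5806) ≈ 0.6056
After a second independent assay='negative': P(affected) = 0.6·0.6056 / (0.6·0.6056 + 0.75·0.3944) ≈ 0.5512

0.5512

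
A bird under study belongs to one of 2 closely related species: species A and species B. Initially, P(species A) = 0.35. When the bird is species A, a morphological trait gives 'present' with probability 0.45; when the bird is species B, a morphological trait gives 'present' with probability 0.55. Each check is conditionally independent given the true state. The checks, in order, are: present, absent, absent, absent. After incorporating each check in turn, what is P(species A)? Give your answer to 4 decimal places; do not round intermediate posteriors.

0.4458

Each posterior becomes the prior for the next update.
After 'present': P(species A) = 0.45·0.3500 / (0.45·0.3500 + 0.55·0.6500) ≈ 0.3058
After 'absent': P(species A) = 0.55·0.3058 / (0.55·0.3058 + 0.45·0.6942) ≈ 0.3500
After 'absent': P(species A) = 0.55·0.3500 / (0.55·0.3500 + 0.45·0.6500) ≈ 0.3969
After 'absent': P(species A) = 0.55·0.3969 / (0.55·0.3969 + 0.45·0.6031) ≈ 0.4458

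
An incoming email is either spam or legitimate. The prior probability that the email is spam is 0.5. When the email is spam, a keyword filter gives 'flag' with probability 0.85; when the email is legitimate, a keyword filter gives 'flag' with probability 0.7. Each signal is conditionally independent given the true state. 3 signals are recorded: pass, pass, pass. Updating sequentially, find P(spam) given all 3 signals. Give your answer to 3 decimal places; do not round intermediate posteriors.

After 'pass': P(spam) = 0.15·0.5000 / (0.15·0.5000 + 0.3·0.5000) ≈ 0.3333
After 'pass': P(spam) = 0.15·0.3333 / (0.15·0.3333 + 0.3·0.6667) ≈ 0.2000
After 'pass': P(spam) = 0.15·0.2000 / (0.15·0.2000 + 0.3·0.8000) ≈ 0.1111

0.111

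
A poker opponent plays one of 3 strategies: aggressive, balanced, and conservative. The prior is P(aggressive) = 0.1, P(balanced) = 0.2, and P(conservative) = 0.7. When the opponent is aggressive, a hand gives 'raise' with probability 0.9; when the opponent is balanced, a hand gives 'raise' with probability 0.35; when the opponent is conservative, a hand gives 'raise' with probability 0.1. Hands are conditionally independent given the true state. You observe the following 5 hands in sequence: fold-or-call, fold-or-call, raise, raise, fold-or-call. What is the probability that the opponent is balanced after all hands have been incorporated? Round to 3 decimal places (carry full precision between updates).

0.565

After 'fold-or-call': normaliser = 0.1·0.1000 + 0.65·0.2000 + 0.9·0.7000; P(aggressive) ≈ 0.0130, P(balanced) ≈ 0.1688, P(conservative) ≈ 0.8182
After 'fold-or-call': normaliser = 0.1·0.0130 + 0.65·0.1688 + 0.9·0.8182; P(aggressive) ≈ 0.0015, P(balanced) ≈ 0.1295, P(conservative) ≈ 0.8690
After 'raise': normaliser = 0.9·0.0015 + 0.35·0.1295 + 0.1·0.8690; P(aggressive) ≈ 0.0103, P(balanced) ≈ 0.3393, P(conservative) ≈ 0.6504
After 'raise': normaliser = 0.9·0.0103 + 0.35·0.3393 + 0.1·0.6504; P(aggressive) ≈ 0.0481, P(balanced) ≈ 0.6150, P(conservative) ≈ 0.3369
After 'fold-or-call': normaliser = 0.1·0.0481 + 0.65·0.6150 + 0.9·0.3369; P(aggressive) ≈ 0.0068, P(balanced) ≈ 0.5648, P(conservative) ≈ 0.4284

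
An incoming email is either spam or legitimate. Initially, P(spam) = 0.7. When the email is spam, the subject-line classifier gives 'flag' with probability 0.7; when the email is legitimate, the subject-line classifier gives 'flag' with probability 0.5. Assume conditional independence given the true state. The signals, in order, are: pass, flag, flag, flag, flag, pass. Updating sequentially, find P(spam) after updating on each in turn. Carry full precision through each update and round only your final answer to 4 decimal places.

0.7634

After 'pass': P(spam) = 0.3·0.7000 / (0.3·0.7000 + 0.5·0.3000) ≈ 0.5833
After 'flag': P(spam) = 0.7·0.5833 / (0.7·0.5833 + 0.5·0.4167) ≈ 0.6622
After 'flag': P(spam) = 0.7·0.6622 / (0.7·0.6622 + 0.5·0.3378) ≈ 0.7329
After 'flag': P(spam) = 0.7·0.7329 / (0.7·0.7329 + 0.5·0.2671) ≈ 0.7935
After 'flag': P(spam) = 0.7·0.7935 / (0.7·0.7935 + 0.5·0.2065) ≈ 0.8432
After 'pass': P(spam) = 0.3·0.8432 / (0.3·0.8432 + 0.5·0.1568) ≈ 0.7634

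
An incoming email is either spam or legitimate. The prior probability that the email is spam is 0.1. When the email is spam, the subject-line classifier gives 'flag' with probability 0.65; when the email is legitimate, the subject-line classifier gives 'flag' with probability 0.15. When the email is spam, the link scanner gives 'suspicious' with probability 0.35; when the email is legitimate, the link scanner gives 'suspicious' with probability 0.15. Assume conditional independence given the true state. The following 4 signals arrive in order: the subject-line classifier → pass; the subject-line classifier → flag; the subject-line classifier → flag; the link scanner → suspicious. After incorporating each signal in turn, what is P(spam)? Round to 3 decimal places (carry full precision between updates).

After the subject-line classifier='pass': P(spam) = 0.35·0.1000 / (0.35·0.1000 + 0.85·0.9000) ≈ 0.0437
After the subject-line classifier='flag': P(spam) = 0.65·0.0437 / (0.65·0.0437 + 0.15·0.9563) ≈ 0.1655
After the subject-line classifier='flag': P(spam) = 0.65·0.1655 / (0.65·0.1655 + 0.15·0.8345) ≈ 0.4621
After the link scanner='suspicious': P(spam) = 0.35·0.4621 / (0.35·0.4621 + 0.15·0.5379) ≈ 0.6672

0.667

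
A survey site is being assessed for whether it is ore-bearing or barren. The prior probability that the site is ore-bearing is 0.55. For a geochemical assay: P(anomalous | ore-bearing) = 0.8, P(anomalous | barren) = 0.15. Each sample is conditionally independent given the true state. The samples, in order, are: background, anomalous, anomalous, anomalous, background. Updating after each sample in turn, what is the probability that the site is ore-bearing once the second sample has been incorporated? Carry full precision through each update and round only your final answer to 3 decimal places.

0.605

After 'background': P(ore) = 0.2·0.5500 / (0.2·0.5500 + 0.85·0.4500) ≈ 0.2234
After 'anomalous': P(ore) = 0.8·0.2234 / (0.8·0.2234 + 0.15·0.7766) ≈ 0.6053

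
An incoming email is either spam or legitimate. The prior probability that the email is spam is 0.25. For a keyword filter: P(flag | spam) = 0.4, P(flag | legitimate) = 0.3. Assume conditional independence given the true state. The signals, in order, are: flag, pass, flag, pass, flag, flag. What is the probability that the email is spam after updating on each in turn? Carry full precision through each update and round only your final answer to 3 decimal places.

0.436

Apply Bayes' rule sequentially, carrying P(spam) forward.
After 'flag': P(spam) = 0.4·0.2500 / (0.4·0.2500 + 0.3·0.7500) ≈ 0.3077
After 'pass': P(spam) = 0.6·0.3077 / (0.6·0.3077 + 0.7·0.6923) ≈ 0.2759
After 'flag': P(spam) = 0.4·0.2759 / (0.4·0.2759 + 0.3·0.7241) ≈ 0.3368
After 'pass': P(spam) = 0.6·0.3368 / (0.6·0.3368 + 0.7·0.6632) ≈ 0.3033
After 'flag': P(spam) = 0.4·0.3033 / (0.4·0.3033 + 0.3·0.6967) ≈ 0.3673
After 'flag': P(spam) = 0.4·0.3673 / (0.4·0.3673 + 0.3·0.6327) ≈ 0.4363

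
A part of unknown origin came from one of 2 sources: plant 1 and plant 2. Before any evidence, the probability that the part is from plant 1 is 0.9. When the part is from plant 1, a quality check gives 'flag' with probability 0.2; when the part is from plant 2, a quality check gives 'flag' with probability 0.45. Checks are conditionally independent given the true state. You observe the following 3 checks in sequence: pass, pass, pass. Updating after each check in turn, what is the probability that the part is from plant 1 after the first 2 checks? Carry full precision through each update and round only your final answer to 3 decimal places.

After 'pass': P(plant 1) = 0.8·0.9000 / (0.8·0.9000 + 0.55·0.1000) ≈ 0.9290
After 'pass': P(plant 1) = 0.8·0.9290 / (0.8·0.9290 + 0.55·0.0710) ≈ 0.9501

0.950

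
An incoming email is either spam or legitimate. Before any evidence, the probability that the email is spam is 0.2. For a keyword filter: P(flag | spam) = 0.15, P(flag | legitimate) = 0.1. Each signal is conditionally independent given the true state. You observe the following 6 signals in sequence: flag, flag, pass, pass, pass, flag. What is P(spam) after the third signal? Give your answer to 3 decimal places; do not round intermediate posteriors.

After 'flag': P(spam) = 0.15·0.2000 / (0.15·0.2000 + 0.1·0.8000) ≈ 0.2727
After 'flag': P(spam) = 0.15·0.2727 / (0.15·0.2727 + 0.1·0.7273) ≈ 0.3600
After 'pass': P(spam) = 0.85·0.3600 / (0.85·0.3600 + 0.9·0.6400) ≈ 0.3469

0.347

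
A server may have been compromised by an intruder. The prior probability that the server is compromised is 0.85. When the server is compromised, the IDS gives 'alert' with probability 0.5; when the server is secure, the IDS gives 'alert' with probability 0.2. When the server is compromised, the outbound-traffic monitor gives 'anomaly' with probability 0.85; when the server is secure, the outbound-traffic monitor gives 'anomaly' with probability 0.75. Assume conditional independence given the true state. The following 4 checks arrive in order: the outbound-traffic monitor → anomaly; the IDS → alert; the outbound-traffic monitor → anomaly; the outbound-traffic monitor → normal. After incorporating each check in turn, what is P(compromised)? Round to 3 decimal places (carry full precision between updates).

After the outbound-traffic monitor='anomaly': P(compromised) = 0.85·0.8500 / (0.85·0.8500 + 0.75·0.1500) ≈ 0.8653
After the IDS='alert': P(compromised) = 0.5·0.8653 / (0.5·0.8653 + 0.2·0.1347) ≈ 0.9414
After the outbound-traffic monitor='anomaly': P(compromised) = 0.85·0.9414 / (0.85·0.9414 + 0.75·0.0586) ≈ 0.9479
After the outbound-traffic monitor='normal': P(compromised) = 0.15·0.9479 / (0.15·0.9479 + 0.25·0.0521) ≈ 0.9161

0.916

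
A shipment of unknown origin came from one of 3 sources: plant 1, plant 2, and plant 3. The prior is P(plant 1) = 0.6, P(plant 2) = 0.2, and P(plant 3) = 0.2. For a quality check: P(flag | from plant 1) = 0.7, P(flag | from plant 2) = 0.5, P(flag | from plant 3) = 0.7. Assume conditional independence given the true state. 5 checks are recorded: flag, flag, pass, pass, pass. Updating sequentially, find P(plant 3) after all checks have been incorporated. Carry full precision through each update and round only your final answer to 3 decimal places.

0.157

After 'flag': normaliser = 0.7·0.6000 + 0.5·0.2000 + 0.7·0.2000; P(plant 1) ≈ 0.6364, P(plant 2) ≈ 0.1515, P(plant 3) ≈ 0.2121
After 'flag': normaliser = 0.7·0.6364 + 0.5·0.1515 + 0.7·0.2121; P(plant 1) ≈ 0.6652, P(plant 2) ≈ 0.1131, P(plant 3) ≈ 0.2217
After 'pass': normaliser = 0.3·0.6652 + 0.5·0.1131 + 0.3·0.2217; P(plant 1) ≈ 0.6185, P(plant 2) ≈ 0.1753, P(plant 3) ≈ 0.2062
After 'pass': normaliser = 0.3·0.6185 + 0.5·0.1753 + 0.3·0.2062; P(plant 1) ≈ 0.5538, P(plant 2) ≈ 0.2616, P(plant 3) ≈ 0.1846
After 'pass': normaliser = 0.3·0.5538 + 0.5·0.2616 + 0.3·0.1846; P(plant 1) ≈ 0.4715, P(plant 2) ≈ 0.3713, P(plant 3) ≈ 0.1572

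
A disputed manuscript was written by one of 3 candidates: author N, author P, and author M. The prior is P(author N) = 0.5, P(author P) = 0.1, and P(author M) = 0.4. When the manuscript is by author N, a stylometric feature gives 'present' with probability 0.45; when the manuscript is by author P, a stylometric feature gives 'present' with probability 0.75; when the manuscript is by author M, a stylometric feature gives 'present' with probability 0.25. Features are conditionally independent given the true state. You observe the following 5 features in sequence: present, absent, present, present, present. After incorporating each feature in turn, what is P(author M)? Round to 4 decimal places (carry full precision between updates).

After 'present': normaliser = 0.45·0.5000 + 0.75·0.1000 + 0.25·0.4000; P(author N) ≈ 0.5625, P(author P) ≈ 0.1875, P(author M) ≈ 0.2500
After 'absent': normaliser = 0.55·0.5625 + 0.25·0.1875 + 0.75·0.2500; P(author N) ≈ 0.5690, P(author P) ≈ 0.0862, P(author M) ≈ 0.3448
After 'present': normaliser = 0.45·0.5690 + 0.75·0.0862 + 0.25·0.3448; P(author N) ≈ 0.6292, P(author P) ≈ 0.1589, P(author M) ≈ 0.2119
After 'present': normaliser = 0.45·0.6292 + 0.75·0.1589 + 0.25·0.2119; P(author N) ≈ 0.6219, P(author P) ≈ 0.2617, P(author M) ≈ 0.1163
After 'present': normaliser = 0.45·0.6219 + 0.75·0.2617 + 0.25·0.1163; P(author N) ≈ 0.5539, P(author P) ≈ 0.3885, P(author M) ≈ 0.0576

0.0576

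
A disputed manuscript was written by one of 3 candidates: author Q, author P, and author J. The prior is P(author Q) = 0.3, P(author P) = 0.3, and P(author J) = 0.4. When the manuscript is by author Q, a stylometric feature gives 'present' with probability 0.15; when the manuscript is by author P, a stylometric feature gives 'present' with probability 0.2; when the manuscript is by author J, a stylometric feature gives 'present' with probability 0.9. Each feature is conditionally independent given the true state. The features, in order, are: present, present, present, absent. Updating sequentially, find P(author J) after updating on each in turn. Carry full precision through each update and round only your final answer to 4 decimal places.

0.9129

After 'present': normaliser = 0.15·0.3000 + 0.2·0.3000 + 0.9·0.4000; P(author Q) ≈ 0.0968, P(author P) ≈ 0.1290, P(author J) ≈ 0.7742
After 'present': normaliser = 0.15·0.0968 + 0.2·0.1290 + 0.9·0.7742; P(author Q) ≈ 0.0197, P(author P) ≈ 0.0350, P(author J) ≈ 0.9453
After 'present': normaliser = 0.15·0.0197 + 0.2·0.0350 + 0.9·0.9453; P(author Q) ≈ 0.0034, P(author P) ≈ 0.0081, P(author J) ≈ 0.9884
After 'absent': normaliser = 0.85·0.0034 + 0.8·0.0081 + 0.1·0.9884; P(author Q) ≈ 0.0269, P(author P) ≈ 0.0601, P(author J) ≈ 0.9129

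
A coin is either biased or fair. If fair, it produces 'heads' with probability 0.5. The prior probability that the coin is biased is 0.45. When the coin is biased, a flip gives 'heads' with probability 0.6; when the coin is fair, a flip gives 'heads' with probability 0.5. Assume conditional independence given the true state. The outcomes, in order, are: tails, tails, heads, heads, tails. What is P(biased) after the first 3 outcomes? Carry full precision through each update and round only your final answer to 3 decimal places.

0.386

After 'tails': P(biased) = 0.4·0.4500 / (0.4·0.4500 + 0.5·0.5500) ≈ 0.3956
After 'tails': P(biased) = 0.4·0.3956 / (0.4·0.3956 + 0.5·0.6044) ≈ 0.3437
After 'heads': P(biased) = 0.6·0.3437 / (0.6·0.3437 + 0.5·0.6563) ≈ 0.3859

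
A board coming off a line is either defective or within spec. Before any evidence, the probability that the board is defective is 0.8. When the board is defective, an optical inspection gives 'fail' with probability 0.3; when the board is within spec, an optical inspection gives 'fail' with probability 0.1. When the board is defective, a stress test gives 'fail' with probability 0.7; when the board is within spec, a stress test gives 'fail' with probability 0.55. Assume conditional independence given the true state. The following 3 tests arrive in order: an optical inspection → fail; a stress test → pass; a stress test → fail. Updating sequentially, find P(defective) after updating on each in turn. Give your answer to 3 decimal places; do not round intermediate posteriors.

0.911

After an optical inspection='fail': P(defective) = 0.3·0.8000 / (0.3·0.8000 + 0.1·0.2000) ≈ 0.9231
After a stress test='pass': P(defective) = 0.3·0.9231 / (0.3·0.9231 + 0.45·0.0769) ≈ 0.8889
After a stress test='fail': P(defective) = 0.7·0.8889 / (0.7·0.8889 + 0.55·0.1111) ≈ 0.9106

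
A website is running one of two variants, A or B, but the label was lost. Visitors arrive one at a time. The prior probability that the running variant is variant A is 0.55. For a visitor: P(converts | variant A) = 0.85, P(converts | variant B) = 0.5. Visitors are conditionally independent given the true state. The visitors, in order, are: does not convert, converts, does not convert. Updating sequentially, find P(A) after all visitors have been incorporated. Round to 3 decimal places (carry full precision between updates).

Each posterior becomes the prior for the next update.
After 'does not convert': P(A) = 0.15·0.5500 / (0.15·0.5500 + 0.5·0.4500) ≈ 0.2683
After 'converts': P(A) = 0.85·0.2683 / (0.85·0.2683 + 0.5·0.7317) ≈ 0.3840
After 'does not convert': P(A) = 0.15·0.3840 / (0.15·0.3840 + 0.5·0.6160) ≈ 0.1575

0.158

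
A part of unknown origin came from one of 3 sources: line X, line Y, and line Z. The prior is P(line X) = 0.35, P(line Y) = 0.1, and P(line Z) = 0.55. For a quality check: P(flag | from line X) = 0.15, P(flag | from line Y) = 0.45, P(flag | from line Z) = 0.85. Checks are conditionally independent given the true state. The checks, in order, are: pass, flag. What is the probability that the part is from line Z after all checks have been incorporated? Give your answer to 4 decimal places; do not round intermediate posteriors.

0.5027

After 'pass': normaliser = 0.85·0.3500 + 0.55·0.1000 + 0.15·0.5500; P(line X) ≈ 0.6839, P(line Y) ≈ 0.1264, P(line Z) ≈ 0.1897
After 'flag': normaliser = 0.15·0.6839 + 0.45·0.1264 + 0.85·0.1897; P(line X) ≈ 0.3199, P(line Y) ≈ 0.1774, P(line Z) ≈ 0.5027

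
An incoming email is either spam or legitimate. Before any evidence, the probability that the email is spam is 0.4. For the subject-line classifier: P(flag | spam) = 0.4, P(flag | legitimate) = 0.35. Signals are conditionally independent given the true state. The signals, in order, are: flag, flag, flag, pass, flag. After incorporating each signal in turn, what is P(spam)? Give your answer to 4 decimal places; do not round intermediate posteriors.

After 'flag': P(spam) = 0.4·0.4000 / (0.4·0.4000 + 0.35·0.6000) ≈ 0.4324
After 'flag': P(spam) = 0.4·0.4324 / (0.4·0.4324 + 0.35·0.5676) ≈ 0.4655
After 'flag': P(spam) = 0.4·0.4655 / (0.4·0.4655 + 0.35·0.5345) ≈ 0.4988
After 'pass': P(spam) = 0.6·0.4988 / (0.6·0.4988 + 0.65·0.5012) ≈ 0.4788
After 'flag': P(spam) = 0.4·0.4788 / (0.4·0.4788 + 0.35·0.5212) ≈ 0.5122

0.5122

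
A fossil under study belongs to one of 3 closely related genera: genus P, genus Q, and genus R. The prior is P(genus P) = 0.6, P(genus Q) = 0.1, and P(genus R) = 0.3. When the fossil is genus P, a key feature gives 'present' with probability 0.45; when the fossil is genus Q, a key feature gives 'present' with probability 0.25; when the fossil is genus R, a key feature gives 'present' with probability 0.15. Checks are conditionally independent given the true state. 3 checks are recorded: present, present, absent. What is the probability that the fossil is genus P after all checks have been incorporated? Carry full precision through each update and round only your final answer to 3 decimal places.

After 'present': normaliser = 0.45·0.6000 + 0.25·0.1000 + 0.15·0.3000; P(genus P) ≈ 0.7941, P(genus Q) ≈ 0.0735, P(genus R) ≈ 0.1324
After 'present': normaliser = 0.45·0.7941 + 0.25·0.0735 + 0.15·0.1324; P(genus P) ≈ 0.9033, P(genus Q) ≈ 0.0465, P(genus R) ≈ 0.0502
After 'absent': normaliser = 0.55·0.9033 + 0.75·0.0465 + 0.85·0.0502; P(genus P) ≈ 0.8650, P(genus Q) ≈ 0.0607, P(genus R) ≈ 0.0743

0.865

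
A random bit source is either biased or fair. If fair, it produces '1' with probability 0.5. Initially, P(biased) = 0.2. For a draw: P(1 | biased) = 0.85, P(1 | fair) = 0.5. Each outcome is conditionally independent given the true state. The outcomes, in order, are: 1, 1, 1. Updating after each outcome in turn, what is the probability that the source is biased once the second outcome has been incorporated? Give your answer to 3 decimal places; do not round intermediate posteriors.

After '1': P(biased) = 0.85·0.2000 / (0.85·0.2000 + 0.5·0.8000) ≈ 0.2982
After '1': P(biased) = 0.85·0.2982 / (0.85·0.2982 + 0.5·0.7018) ≈ 0.4194

0.419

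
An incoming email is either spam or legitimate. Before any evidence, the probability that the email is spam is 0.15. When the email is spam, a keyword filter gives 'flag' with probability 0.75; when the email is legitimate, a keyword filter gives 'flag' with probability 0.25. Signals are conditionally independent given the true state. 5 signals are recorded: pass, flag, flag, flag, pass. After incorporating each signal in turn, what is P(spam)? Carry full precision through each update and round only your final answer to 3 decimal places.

After 'pass': P(spam) = 0.25·0.1500 / (0.25·0.1500 + 0.75·0.8500) ≈ 0.0556
After 'flag': P(spam) = 0.75·0.0556 / (0.75·0.0556 + 0.25·0.9444) ≈ 0.1500
After 'flag': P(spam) = 0.75·0.1500 / (0.75·0.1500 + 0.25·0.8500) ≈ 0.3462
After 'flag': P(spam) = 0.75·0.3462 / (0.75·0.3462 + 0.25·0.6538) ≈ 0.6136
After 'pass': P(spam) = 0.25·0.6136 / (0.25·0.6136 + 0.75·0.3864) ≈ 0.3462

0.346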